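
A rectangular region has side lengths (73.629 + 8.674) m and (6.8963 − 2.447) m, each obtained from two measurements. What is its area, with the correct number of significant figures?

366.2 m²

73.629 + 8.674 = 82.303, limited to 3 d.p. → 5 s.f.; 6.8963 − 2.447 = 4.4493, limited to 3 d.p. → 4 s.f.
Carrying full precision, 82.303 × 4.4493 = 366.1907379; keep min(5, 4) = 4 s.f.
Rounded to 4 significant figures: 366.2 m².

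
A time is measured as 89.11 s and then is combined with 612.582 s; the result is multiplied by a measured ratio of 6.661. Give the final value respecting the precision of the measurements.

89.11 s + 612.582 s = 701.692 s; the sum is limited to 2 decimal places (5 s.f.).
Carrying full precision, 701.692 × 6.661 = 4673.970412 s; 6.661 has 4 s.f., so the result keeps min(5, 4) = 4 s.f.
Rounded to 4 significant figures: 4674 s.

4674 s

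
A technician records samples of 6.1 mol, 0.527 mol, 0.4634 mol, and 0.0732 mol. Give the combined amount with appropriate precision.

6.1 mol + 0.527 mol + 0.4634 mol + 0.0732 mol = 7.1636 mol.
Addition/subtraction keeps the fewest decimal places: 6.1 → 1 decimal place, 0.527 → 3 decimal places, 0.4634 → 4 decimal places, 0.0732 → 4 decimal places; limit is 1.
Rounded to 1 decimal place: 7.2 mol.

7.2 mol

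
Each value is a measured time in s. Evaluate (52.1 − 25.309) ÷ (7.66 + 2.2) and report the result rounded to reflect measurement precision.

52.1 − 25.309 = 26.791, limited to 1 d.p. → 3 s.f.; 7.66 + 2.2 = 9.86, limited to 1 d.p. → 2 s.f.
Carrying full precision, 26.791 ÷ 9.86 = 2.71713995943…; keep min(3, 2) = 2 s.f.
Rounded to 2 significant figures: 2.7.

2.7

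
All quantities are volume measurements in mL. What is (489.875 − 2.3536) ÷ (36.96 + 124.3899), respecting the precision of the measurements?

3.0215

489.875 − 2.3536 = 487.5214, limited to 3 d.p. → 6 s.f.; 36.96 + 124.3899 = 161.3499, limited to 2 d.p. → 5 s.f.
Carrying full precision, 487.5214 ÷ 161.3499 = 3.0215165922…; keep min(6, 5) = 5 s.f.
Rounded to 5 significant figures: 3.0215.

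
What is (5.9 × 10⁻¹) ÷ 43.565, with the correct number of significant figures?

(5.9 × 10⁻¹) ÷ 43.565 = 0.0135429817514…
Multiplication/division keeps the fewest significant figures: 5.9 × 10⁻¹ → 2 s.f., 43.565 → 5 s.f.; limit is 2.
Rounded to 2 significant figures: 0.014.

0.014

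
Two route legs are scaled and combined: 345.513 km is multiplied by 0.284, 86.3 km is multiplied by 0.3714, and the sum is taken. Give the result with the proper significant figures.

345.513 × 0.284 = 98.125692 → 98.1 km (3 s.f., last digit at the 10^-1 place).
86.3 × 0.3714 = 32.05182 → 32.1 km (3 s.f., last digit at the 10^-1 place).
Sum: 130.177512 km; keep the coarser place, 10^-1.
Result: 130.2 km.

130.2 km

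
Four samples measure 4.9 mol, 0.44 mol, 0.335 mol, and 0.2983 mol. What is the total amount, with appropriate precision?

6.0 mol

4.9 mol + 0.44 mol + 0.335 mol + 0.2983 mol = 5.9733 mol.
Addition/subtraction keeps the fewest decimal places: 4.9 → 1 decimal place, 0.44 → 2 decimal places, 0.335 → 3 decimal places, 0.2983 → 4 decimal places; limit is 1.
Rounded to 1 decimal place: 6.0 mol.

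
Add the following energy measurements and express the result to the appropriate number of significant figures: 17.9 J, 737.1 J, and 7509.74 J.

17.9 J + 737.1 J + 7509.74 J = 8264.74 J.
Addition/subtraction keeps the fewest decimal places: 17.9 → 1 decimal place, 737.1 → 1 decimal place, 7509.74 → 2 decimal places; limit is 1.
Rounded to 1 decimal place: 8264.7 J.

8264.7 J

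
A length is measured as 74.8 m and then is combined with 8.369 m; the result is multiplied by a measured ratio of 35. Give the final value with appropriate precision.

2.9 × 10³ m

74.8 m + 8.369 m = 83.169 m; the sum is limited to 1 decimal place (3 s.f.).
Carrying full precision, 83.169 × 35 = 2910.915 m; 35 has 2 s.f., so the result keeps min(3, 2) = 2 s.f.
Rounded to 2 significant figures: 2.9 × 10³ m.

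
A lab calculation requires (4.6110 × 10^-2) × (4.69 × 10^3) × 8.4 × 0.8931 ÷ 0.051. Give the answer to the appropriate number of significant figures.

3.2 × 10^4

(4.6110 × 10^-2) × (4.69 × 10^3) × 8.4 × 0.8931 ÷ 0.051 = 31810.9884713…
Multiplication/division keeps the fewest significant figures: 4.6110 × 10^-2 → 5 s.f., 4.69 × 10^3 → 3 s.f., 8.4 → 2 s.f., 0.8931 → 4 s.f., 0.051 → 2 s.f.; limit is 2.
Rounded to 2 significant figures: 3.2 × 10^4.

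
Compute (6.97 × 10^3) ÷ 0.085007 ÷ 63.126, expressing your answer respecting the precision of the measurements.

1.30 × 10^3

(6.97 × 10^3) ÷ 0.085007 ÷ 63.126 = 1298.88235616…
Multiplication/division keeps the fewest significant figures: 6.97 × 10^3 → 3 s.f., 0.085007 → 5 s.f., 63.126 → 5 s.f.; limit is 3.
Rounded to 3 significant figures: 1.30 × 10^3.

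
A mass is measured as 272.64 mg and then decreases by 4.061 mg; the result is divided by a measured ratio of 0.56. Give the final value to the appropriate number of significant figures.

272.64 mg − 4.061 mg = 268.579 mg; the difference is limited to 2 decimal places (5 s.f.).
Carrying full precision, 268.579 ÷ 0.56 = 479.605357143… mg; 0.56 has 2 s.f., so the result keeps min(5, 2) = 2 s.f.
Rounded to 2 significant figures: 4.8 × 10^2 mg.

4.8 × 10^2 mg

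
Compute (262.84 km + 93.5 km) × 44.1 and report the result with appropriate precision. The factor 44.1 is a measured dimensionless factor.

262.84 km + 93.5 km = 356.34 km; the sum is limited to 1 decimal place (4 s.f.).
Carrying full precision, 356.34 × 44.1 = 15714.594 km; 44.1 has 3 s.f., so the result keeps min(4, 3) = 3 s.f.
Rounded to 3 significant figures: 1.57 × 10^4 km.

1.57 × 10^4 km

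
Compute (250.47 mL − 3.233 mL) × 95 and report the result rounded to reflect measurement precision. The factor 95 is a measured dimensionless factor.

250.47 mL − 3.233 mL = 247.237 mL; the difference is limited to 2 decimal places (5 s.f.).
Carrying full precision, 247.237 × 95 = 23487.515 mL; 95 has 2 s.f., so the result keeps min(5, 2) = 2 s.f.
Rounded to 2 significant figures: 2.3 × 10⁴ mL.

2.3 × 10⁴ mL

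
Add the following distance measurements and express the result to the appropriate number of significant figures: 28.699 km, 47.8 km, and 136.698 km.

28.699 km + 47.8 km + 136.698 km = 213.197 km.
Addition/subtraction keeps the fewest decimal places: 28.699 → 3 decimal places, 47.8 → 1 decimal place, 136.698 → 3 decimal places; limit is 1.
Rounded to 1 decimal place: 2.132 × 10² km.

2.132 × 10² km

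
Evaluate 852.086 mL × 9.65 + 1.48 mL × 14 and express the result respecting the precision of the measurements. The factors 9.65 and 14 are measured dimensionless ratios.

852.086 × 9.65 = 8222.6299 → 8.22 × 10^3 mL (3 s.f., last digit at the 10^1 place).
1.48 × 14 = 20.72 → 21 mL (2 s.f., last digit at the 10^0 place).
Sum: 8243.3499 mL; keep the coarser place, 10^1.
Result: 8.24 × 10^3 mL.

8.24 × 10^3 mL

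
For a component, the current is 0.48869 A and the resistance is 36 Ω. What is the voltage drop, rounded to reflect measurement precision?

voltage drop = 0.48869 A × 36 Ω = 17.59284 V.
0.48869 has 5 significant figures; 36 has 2.
Division/multiplication keeps the fewest: 2 significant figures.
Rounded: 18 V.

18 V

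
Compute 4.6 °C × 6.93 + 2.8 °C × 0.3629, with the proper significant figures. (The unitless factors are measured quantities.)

33 °C

4.6 × 6.93 = 31.878 → 32 °C (2 s.f., last digit at the 10^0 place).
2.8 × 0.3629 = 1.01612 → 1.0 °C (2 s.f., last digit at the 10^-1 place).
Sum: 32.89412 °C; keep the coarser place, 10^0.
Result: 33 °C.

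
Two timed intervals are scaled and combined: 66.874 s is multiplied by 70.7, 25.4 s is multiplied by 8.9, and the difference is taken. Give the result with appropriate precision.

66.874 × 70.7 = 4727.9918 → 4.73 × 10³ s (3 s.f., last digit at the 10^1 place).
25.4 × 8.9 = 226.06 → 2.3 × 10² s (2 s.f., last digit at the 10^1 place).
Difference: 4501.9318 s; keep the coarser place, 10^1.
Result: 4.50 × 10³ s.

4.50 × 10³ s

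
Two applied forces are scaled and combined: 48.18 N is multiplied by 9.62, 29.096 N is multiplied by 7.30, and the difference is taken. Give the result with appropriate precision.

48.18 × 9.62 = 463.4916 → 463 N (3 s.f., last digit at the 10^0 place).
29.096 × 7.30 = 212.4008 → 212 N (3 s.f., last digit at the 10^0 place).
Difference: 251.0908 N; keep the coarser place, 10^0.
Result: 251 N.

251 N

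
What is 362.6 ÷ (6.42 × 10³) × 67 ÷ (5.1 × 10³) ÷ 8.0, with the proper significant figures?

9.3 × 10⁻⁵

362.6 ÷ (6.42 × 10³) × 67 ÷ (5.1 × 10³) ÷ 8.0 = 0.0000927486103476…
Multiplication/division keeps the fewest significant figures: 362.6 → 4 s.f., 6.42 × 10³ → 3 s.f., 67 → 2 s.f., 5.1 × 10³ → 2 s.f., 8.0 → 2 s.f.; limit is 2.
Rounded to 2 significant figures: 9.3 × 10⁻⁵.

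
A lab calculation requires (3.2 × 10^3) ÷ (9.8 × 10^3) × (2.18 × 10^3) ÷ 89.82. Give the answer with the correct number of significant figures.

7.9

(3.2 × 10^3) ÷ (9.8 × 10^3) × (2.18 × 10^3) ÷ 89.82 = 7.92514734685…
Multiplication/division keeps the fewest significant figures: 3.2 × 10^3 → 2 s.f., 9.8 × 10^3 → 2 s.f., 2.18 × 10^3 → 3 s.f., 89.82 → 4 s.f.; limit is 2.
Rounded to 2 significant figures: 7.9.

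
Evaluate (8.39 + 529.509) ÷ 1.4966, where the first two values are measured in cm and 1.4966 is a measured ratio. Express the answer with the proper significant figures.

359.41 cm

8.39 cm + 529.509 cm = 537.899 cm; the sum is limited to 2 decimal places (5 s.f.).
Carrying full precision, 537.899 ÷ 1.4966 = 359.414005078… cm; 1.4966 has 5 s.f., so the result keeps min(5, 5) = 5 s.f.
Rounded to 5 significant figures: 359.41 cm.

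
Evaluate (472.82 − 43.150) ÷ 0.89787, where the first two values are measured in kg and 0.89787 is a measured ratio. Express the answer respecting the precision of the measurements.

472.82 kg − 43.150 kg = 429.670 kg; the difference is limited to 2 decimal places (5 s.f.).
Carrying full precision, 429.670 ÷ 0.89787 = 478.54366445… kg; 0.89787 has 5 s.f., so the result keeps min(5, 5) = 5 s.f.
Rounded to 5 significant figures: 478.54 kg.

478.54 kg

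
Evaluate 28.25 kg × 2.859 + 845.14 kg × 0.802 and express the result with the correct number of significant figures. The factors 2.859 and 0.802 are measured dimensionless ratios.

28.25 × 2.859 = 80.76675 → 80.77 kg (4 s.f., last digit at the 10^-2 place).
845.14 × 0.802 = 677.80228 → 678 kg (3 s.f., last digit at the 10^0 place).
Sum: 758.56903 kg; keep the coarser place, 10^0.
Result: 759 kg.

759 kg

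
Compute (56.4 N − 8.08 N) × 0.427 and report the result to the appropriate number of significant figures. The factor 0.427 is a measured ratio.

20.6 N

56.4 N − 8.08 N = 48.32 N; the difference is limited to 1 decimal place (3 s.f.).
Carrying full precision, 48.32 × 0.427 = 20.63264 N; 0.427 has 3 s.f., so the result keeps min(3, 3) = 3 s.f.
Rounded to 3 significant figures: 20.6 N.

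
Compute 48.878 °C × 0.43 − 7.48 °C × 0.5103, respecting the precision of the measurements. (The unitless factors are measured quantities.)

17 °C

48.878 × 0.43 = 21.01754 → 21 °C (2 s.f., last digit at the 10^0 place).
7.48 × 0.5103 = 3.817044 → 3.82 °C (3 s.f., last digit at the 10^-2 place).
Difference: 17.200496 °C; keep the coarser place, 10^0.
Result: 17 °C.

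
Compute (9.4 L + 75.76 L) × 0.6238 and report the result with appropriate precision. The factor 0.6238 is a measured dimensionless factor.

53.1 L

9.4 L + 75.76 L = 85.16 L; the sum is limited to 1 decimal place (3 s.f.).
Carrying full precision, 85.16 × 0.6238 = 53.122808 L; 0.6238 has 4 s.f., so the result keeps min(3, 4) = 3 s.f.
Rounded to 3 significant figures: 53.1 L.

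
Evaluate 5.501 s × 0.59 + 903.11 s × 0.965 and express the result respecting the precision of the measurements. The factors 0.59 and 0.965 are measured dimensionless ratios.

5.501 × 0.59 = 3.24559 → 3.2 s (2 s.f., last digit at the 10^-1 place).
903.11 × 0.965 = 871.50115 → 872 s (3 s.f., last digit at the 10^0 place).
Sum: 874.74674 s; keep the coarser place, 10^0.
Result: 875 s.

875 s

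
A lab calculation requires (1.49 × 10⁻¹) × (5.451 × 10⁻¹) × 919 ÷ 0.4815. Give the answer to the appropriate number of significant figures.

(1.49 × 10⁻¹) × (5.451 × 10⁻¹) × 919 ÷ 0.4815 = 155.017836137…
Multiplication/division keeps the fewest significant figures: 1.49 × 10⁻¹ → 3 s.f., 5.451 × 10⁻¹ → 4 s.f., 919 → 3 s.f., 0.4815 → 4 s.f.; limit is 3.
Rounded to 3 significant figures: 155.

155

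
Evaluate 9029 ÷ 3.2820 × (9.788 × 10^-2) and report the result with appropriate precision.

269.3

9029 ÷ 3.2820 × (9.788 × 10^-2) = 269.274381475…
Multiplication/division keeps the fewest significant figures: 9029 → 4 s.f., 3.2820 → 5 s.f., 9.788 × 10^-2 → 4 s.f.; limit is 4.
Rounded to 4 significant figures: 269.3.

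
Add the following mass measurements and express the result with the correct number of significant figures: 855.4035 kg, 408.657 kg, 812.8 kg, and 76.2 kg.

2153.1 kg

855.4035 kg + 408.657 kg + 812.8 kg + 76.2 kg = 2153.0605 kg.
Addition/subtraction keeps the fewest decimal places: 855.4035 → 4 decimal places, 408.657 → 3 decimal places, 812.8 → 1 decimal place, 76.2 → 1 decimal place; limit is 1.
Rounded to 1 decimal place: 2153.1 kg.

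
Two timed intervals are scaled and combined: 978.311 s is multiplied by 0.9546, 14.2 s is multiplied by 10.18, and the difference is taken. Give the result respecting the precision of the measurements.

789 s

978.311 × 0.9546 = 933.8956806 → 933.9 s (4 s.f., last digit at the 10^-1 place).
14.2 × 10.18 = 144.556 → 145 s (3 s.f., last digit at the 10^0 place).
Difference: 789.3396806 s; keep the coarser place, 10^0.
Result: 789 s.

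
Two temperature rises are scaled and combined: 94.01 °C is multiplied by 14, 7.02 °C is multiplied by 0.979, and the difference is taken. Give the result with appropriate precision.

94.01 × 14 = 1316.14 → 1.3 × 10³ °C (2 s.f., last digit at the 10^2 place).
7.02 × 0.979 = 6.87258 → 6.87 °C (3 s.f., last digit at the 10^-2 place).
Difference: 1309.26742 °C; keep the coarser place, 10^2.
Result: 1.3 × 10³ °C.

1.3 × 10³ °C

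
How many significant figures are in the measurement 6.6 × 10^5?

6.6 × 10^5: in scientific notation every digit of the coefficient is significant.

2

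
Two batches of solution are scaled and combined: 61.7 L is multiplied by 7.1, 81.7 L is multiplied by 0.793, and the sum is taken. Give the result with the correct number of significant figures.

61.7 × 7.1 = 438.07 → 4.4 × 10^2 L (2 s.f., last digit at the 10^1 place).
81.7 × 0.793 = 64.7881 → 64.8 L (3 s.f., last digit at the 10^-1 place).
Sum: 502.8581 L; keep the coarser place, 10^1.
Result: 5.0 × 10^2 L.

5.0 × 10^2 L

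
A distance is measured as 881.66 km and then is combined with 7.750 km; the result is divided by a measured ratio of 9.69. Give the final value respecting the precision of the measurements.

881.66 km + 7.750 km = 889.410 km; the sum is limited to 2 decimal places (5 s.f.).
Carrying full precision, 889.410 ÷ 9.69 = 91.786377709… km; 9.69 has 3 s.f., so the result keeps min(5, 3) = 3 s.f.
Rounded to 3 significant figures: 91.8 km.

91.8 km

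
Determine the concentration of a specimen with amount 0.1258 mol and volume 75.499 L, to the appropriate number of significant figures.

0.001666 mol/L

concentration = 0.1258 mol ÷ 75.499 L = 0.00166624723506… mol/L.
0.1258 has 4 significant figures; 75.499 has 5.
Division/multiplication keeps the fewest: 4 significant figures.
Rounded: 0.001666 mol/L.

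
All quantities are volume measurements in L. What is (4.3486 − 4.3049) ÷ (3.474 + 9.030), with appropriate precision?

4.3486 − 4.3049 = 0.0437, limited to 4 d.p. → 3 s.f.; 3.474 + 9.030 = 12.504, limited to 3 d.p. → 5 s.f.
Carrying full precision, 0.0437 ÷ 12.504 = 0.00349488163788…; keep min(3, 5) = 3 s.f.
Rounded to 3 significant figures: 3.49 × 10^-3.

3.49 × 10^-3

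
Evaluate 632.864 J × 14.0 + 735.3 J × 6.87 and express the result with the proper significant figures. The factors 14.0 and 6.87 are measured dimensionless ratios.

1.391 × 10⁴ J

632.864 × 14.0 = 8860.096 → 8.86 × 10³ J (3 s.f., last digit at the 10^1 place).
735.3 × 6.87 = 5051.511 → 5.05 × 10³ J (3 s.f., last digit at the 10^1 place).
Sum: 13911.607 J; keep the coarser place, 10^1.
Result: 1.391 × 10⁴ J.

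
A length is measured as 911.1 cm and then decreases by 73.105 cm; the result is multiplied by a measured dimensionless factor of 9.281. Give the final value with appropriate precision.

7777 cm

911.1 cm − 73.105 cm = 837.995 cm; the difference is limited to 1 decimal place (4 s.f.).
Carrying full precision, 837.995 × 9.281 = 7777.431595 cm; 9.281 has 4 s.f., so the result keeps min(4, 4) = 4 s.f.
Rounded to 4 significant figures: 7777 cm.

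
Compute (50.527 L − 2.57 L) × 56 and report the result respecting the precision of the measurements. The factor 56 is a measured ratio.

50.527 L − 2.57 L = 47.957 L; the difference is limited to 2 decimal places (4 s.f.).
Carrying full precision, 47.957 × 56 = 2685.592 L; 56 has 2 s.f., so the result keeps min(4, 2) = 2 s.f.
Rounded to 2 significant figures: 2.7 × 10^3 L.

2.7 × 10^3 L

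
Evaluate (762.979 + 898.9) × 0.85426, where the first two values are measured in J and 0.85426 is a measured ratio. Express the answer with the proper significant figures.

1419.7 J

762.979 J + 898.9 J = 1661.879 J; the sum is limited to 1 decimal place (5 s.f.).
Carrying full precision, 1661.879 × 0.85426 = 1419.67675454 J; 0.85426 has 5 s.f., so the result keeps min(5, 5) = 5 s.f.
Rounded to 5 significant figures: 1419.7 J.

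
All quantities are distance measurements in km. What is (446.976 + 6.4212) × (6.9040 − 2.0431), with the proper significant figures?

2.2039 × 10^3 km²

446.976 + 6.4212 = 453.3972, limited to 3 d.p. → 6 s.f.; 6.9040 − 2.0431 = 4.8609, limited to 4 d.p. → 5 s.f.
Carrying full precision, 453.3972 × 4.8609 = 2203.91844948; keep min(6, 5) = 5 s.f.
Rounded to 5 significant figures: 2.2039 × 10^3 km².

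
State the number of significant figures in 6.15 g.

6.15: every digit is nonzero and significant.

3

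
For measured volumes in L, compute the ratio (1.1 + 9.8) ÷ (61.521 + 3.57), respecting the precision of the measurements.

0.167

1.1 + 9.8 = 10.9, limited to 1 d.p. → 3 s.f.; 61.521 + 3.57 = 65.091, limited to 2 d.p. → 4 s.f.
Carrying full precision, 10.9 ÷ 65.091 = 0.167457866679…; keep min(3, 4) = 3 s.f.
Rounded to 3 significant figures: 0.167.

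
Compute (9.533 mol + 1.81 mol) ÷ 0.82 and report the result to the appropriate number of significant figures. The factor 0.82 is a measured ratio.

9.533 mol + 1.81 mol = 11.343 mol; the sum is limited to 2 decimal places (4 s.f.).
Carrying full precision, 11.343 ÷ 0.82 = 13.8329268293… mol; 0.82 has 2 s.f., so the result keeps min(4, 2) = 2 s.f.
Rounded to 2 significant figures: 14 mol.

14 mol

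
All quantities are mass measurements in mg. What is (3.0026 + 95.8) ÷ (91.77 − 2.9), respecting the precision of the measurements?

3.0026 + 95.8 = 98.8026, limited to 1 d.p. → 3 s.f.; 91.77 − 2.9 = 88.87, limited to 1 d.p. → 3 s.f.
Carrying full precision, 98.8026 ÷ 88.87 = 1.11176550017…; keep min(3, 3) = 3 s.f.
Rounded to 3 significant figures: 1.11.

1.11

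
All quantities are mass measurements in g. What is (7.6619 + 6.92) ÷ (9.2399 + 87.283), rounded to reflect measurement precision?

7.6619 + 6.92 = 14.5819, limited to 2 d.p. → 4 s.f.; 9.2399 + 87.283 = 96.5229, limited to 3 d.p. → 5 s.f.
Carrying full precision, 14.5819 ÷ 96.5229 = 0.151071921793…; keep min(4, 5) = 4 s.f.
Rounded to 4 significant figures: 0.1511.

0.1511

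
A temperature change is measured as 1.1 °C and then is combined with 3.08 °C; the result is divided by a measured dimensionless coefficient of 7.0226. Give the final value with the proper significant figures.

1.1 °C + 3.08 °C = 4.18 °C; the sum is limited to 1 decimal place (2 s.f.).
Carrying full precision, 4.18 ÷ 7.0226 = 0.595221143166… °C; 7.0226 has 5 s.f., so the result keeps min(2, 5) = 2 s.f.
Rounded to 2 significant figures: 0.60 °C.

0.60 °C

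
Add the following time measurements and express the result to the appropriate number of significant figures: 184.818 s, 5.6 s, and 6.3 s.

196.7 s

184.818 s + 5.6 s + 6.3 s = 196.718 s.
Addition/subtraction keeps the fewest decimal places: 184.818 → 3 decimal places, 5.6 → 1 decimal place, 6.3 → 1 decimal place; limit is 1.
Rounded to 1 decimal place: 196.7 s.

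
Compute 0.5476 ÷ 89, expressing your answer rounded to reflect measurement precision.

0.0062

0.5476 ÷ 89 = 0.00615280898876…
Multiplication/division keeps the fewest significant figures: 0.5476 → 4 s.f., 89 → 2 s.f.; limit is 2.
Rounded to 2 significant figures: 0.0062.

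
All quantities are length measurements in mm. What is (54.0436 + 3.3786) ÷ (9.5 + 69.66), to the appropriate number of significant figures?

0.725

54.0436 + 3.3786 = 57.4222, limited to 4 d.p. → 6 s.f.; 9.5 + 69.66 = 79.16, limited to 1 d.p. → 3 s.f.
Carrying full precision, 57.4222 ÷ 79.16 = 0.725394138454…; keep min(6, 3) = 3 s.f.
Rounded to 3 significant figures: 0.725.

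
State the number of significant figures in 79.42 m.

79.42: every digit is nonzero and significant.

4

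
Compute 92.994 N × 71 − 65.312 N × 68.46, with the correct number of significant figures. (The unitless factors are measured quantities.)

92.994 × 71 = 6602.574 → 6.6 × 10³ N (2 s.f., last digit at the 10^2 place).
65.312 × 68.46 = 4471.25952 → 4471 N (4 s.f., last digit at the 10^0 place).
Difference: 2131.31448 N; keep the coarser place, 10^2.
Result: 2.1 × 10³ N.

2.1 × 10³ N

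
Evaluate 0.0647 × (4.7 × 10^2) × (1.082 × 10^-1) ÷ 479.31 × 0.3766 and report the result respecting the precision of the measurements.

0.0647 × (4.7 × 10^2) × (1.082 × 10^-1) ÷ 479.31 × 0.3766 = 0.00258519451103…
Multiplication/division keeps the fewest significant figures: 0.0647 → 3 s.f., 4.7 × 10^2 → 2 s.f., 1.082 × 10^-1 → 4 s.f., 479.31 → 5 s.f., 0.3766 → 4 s.f.; limit is 2.
Rounded to 2 significant figures: 0.0026.

0.0026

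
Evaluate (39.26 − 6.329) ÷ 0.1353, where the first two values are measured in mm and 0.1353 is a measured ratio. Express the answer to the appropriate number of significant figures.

243.4 mm

39.26 mm − 6.329 mm = 32.931 mm; the difference is limited to 2 decimal places (4 s.f.).
Carrying full precision, 32.931 ÷ 0.1353 = 243.392461197… mm; 0.1353 has 4 s.f., so the result keeps min(4, 4) = 4 s.f.
Rounded to 4 significant figures: 243.4 mm.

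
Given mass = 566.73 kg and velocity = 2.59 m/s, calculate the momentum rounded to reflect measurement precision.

1.47 × 10³ kg·m/s

momentum = 566.73 kg × 2.59 m/s = 1467.8307 kg·m/s.
566.73 has 5 significant figures; 2.59 has 3.
Division/multiplication keeps the fewest: 3 significant figures.
Rounded: 1.47 × 10³ kg·m/s.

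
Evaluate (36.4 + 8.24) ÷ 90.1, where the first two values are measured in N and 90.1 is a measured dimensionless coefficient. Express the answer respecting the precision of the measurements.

0.495 N

36.4 N + 8.24 N = 44.64 N; the sum is limited to 1 decimal place (3 s.f.).
Carrying full precision, 44.64 ÷ 90.1 = 0.495449500555… N; 90.1 has 3 s.f., so the result keeps min(3, 3) = 3 s.f.
Rounded to 3 significant figures: 0.495 N.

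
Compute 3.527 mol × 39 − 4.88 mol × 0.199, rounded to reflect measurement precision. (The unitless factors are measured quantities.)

3.527 × 39 = 137.553 → 1.4 × 10² mol (2 s.f., last digit at the 10^1 place).
4.88 × 0.199 = 0.97112 → 0.971 mol (3 s.f., last digit at the 10^-3 place).
Difference: 136.58188 mol; keep the coarser place, 10^1.
Result: 1.4 × 10² mol.

1.4 × 10² mol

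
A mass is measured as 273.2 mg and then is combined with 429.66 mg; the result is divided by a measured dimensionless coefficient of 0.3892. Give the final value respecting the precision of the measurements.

1806 mg

273.2 mg + 429.66 mg = 702.86 mg; the sum is limited to 1 decimal place (4 s.f.).
Carrying full precision, 702.86 ÷ 0.3892 = 1805.90955807… mg; 0.3892 has 4 s.f., so the result keeps min(4, 4) = 4 s.f.
Rounded to 4 significant figures: 1806 mg.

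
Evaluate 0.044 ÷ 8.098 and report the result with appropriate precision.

0.0054

0.044 ÷ 8.098 = 0.00543344035564…
Multiplication/division keeps the fewest significant figures: 0.044 → 2 s.f., 8.098 → 4 s.f.; limit is 2.
Rounded to 2 significant figures: 0.0054.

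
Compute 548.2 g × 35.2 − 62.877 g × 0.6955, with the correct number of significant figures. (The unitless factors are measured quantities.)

548.2 × 35.2 = 19296.64 → 1.93 × 10⁴ g (3 s.f., last digit at the 10^2 place).
62.877 × 0.6955 = 43.7309535 → 43.73 g (4 s.f., last digit at the 10^-2 place).
Difference: 19252.9090465 g; keep the coarser place, 10^2.
Result: 1.93 × 10⁴ g.

1.93 × 10⁴ g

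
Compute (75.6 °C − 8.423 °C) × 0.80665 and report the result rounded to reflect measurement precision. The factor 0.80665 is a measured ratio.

54.2 °C

75.6 °C − 8.423 °C = 67.177 °C; the difference is limited to 1 decimal place (3 s.f.).
Carrying full precision, 67.177 × 0.80665 = 54.18832705 °C; 0.80665 has 5 s.f., so the result keeps min(3, 5) = 3 s.f.
Rounded to 3 significant figures: 54.2 °C.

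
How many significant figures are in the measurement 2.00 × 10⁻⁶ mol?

3

2.00 × 10⁻⁶: in scientific notation every digit of the coefficient is significant.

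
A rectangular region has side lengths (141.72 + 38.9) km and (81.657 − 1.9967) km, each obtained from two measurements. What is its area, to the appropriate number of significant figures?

141.72 + 38.9 = 180.62, limited to 1 d.p. → 4 s.f.; 81.657 − 1.9967 = 79.6603, limited to 3 d.p. → 5 s.f.
Carrying full precision, 180.62 × 79.6603 = 14388.243386; keep min(4, 5) = 4 s.f.
Rounded to 4 significant figures: 1.439 × 10⁴ km².

1.439 × 10⁴ km²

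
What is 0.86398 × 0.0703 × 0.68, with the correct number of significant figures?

0.86398 × 0.0703 × 0.68 = 0.04130169992
Multiplication/division keeps the fewest significant figures: 0.86398 → 5 s.f., 0.0703 → 3 s.f., 0.68 → 2 s.f.; limit is 2.
Rounded to 2 significant figures: 0.041.

0.041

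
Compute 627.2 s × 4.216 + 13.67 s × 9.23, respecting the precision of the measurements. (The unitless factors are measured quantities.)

2.770 × 10^3 s

627.2 × 4.216 = 2644.2752 → 2.644 × 10^3 s (4 s.f., last digit at the 10^0 place).
13.67 × 9.23 = 126.1741 → 126 s (3 s.f., last digit at the 10^0 place).
Sum: 2770.4493 s; keep the coarser place, 10^0.
Result: 2.770 × 10^3 s.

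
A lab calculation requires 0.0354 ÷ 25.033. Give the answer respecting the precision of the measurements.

0.00141

0.0354 ÷ 25.033 = 0.00141413334399…
Multiplication/division keeps the fewest significant figures: 0.0354 → 3 s.f., 25.033 → 5 s.f.; limit is 3.
Rounded to 3 significant figures: 0.00141.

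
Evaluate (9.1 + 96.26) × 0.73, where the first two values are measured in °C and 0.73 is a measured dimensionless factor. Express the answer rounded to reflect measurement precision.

77 °C

9.1 °C + 96.26 °C = 105.36 °C; the sum is limited to 1 decimal place (4 s.f.).
Carrying full precision, 105.36 × 0.73 = 76.9128 °C; 0.73 has 2 s.f., so the result keeps min(4, 2) = 2 s.f.
Rounded to 2 significant figures: 77 °C.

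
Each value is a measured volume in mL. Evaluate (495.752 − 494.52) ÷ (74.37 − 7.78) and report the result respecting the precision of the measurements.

0.0185

495.752 − 494.52 = 1.232, limited to 2 d.p. → 3 s.f.; 74.37 − 7.78 = 66.59, limited to 2 d.p. → 4 s.f.
Carrying full precision, 1.232 ÷ 66.59 = 0.0185012764679…; keep min(3, 4) = 3 s.f.
Rounded to 3 significant figures: 0.0185.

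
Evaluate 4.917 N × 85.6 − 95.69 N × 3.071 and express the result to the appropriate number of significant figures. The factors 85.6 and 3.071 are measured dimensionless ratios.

4.917 × 85.6 = 420.8952 → 421 N (3 s.f., last digit at the 10^0 place).
95.69 × 3.071 = 293.86399 → 293.9 N (4 s.f., last digit at the 10^-1 place).
Difference: 127.03121 N; keep the coarser place, 10^0.
Result: 127 N.

127 N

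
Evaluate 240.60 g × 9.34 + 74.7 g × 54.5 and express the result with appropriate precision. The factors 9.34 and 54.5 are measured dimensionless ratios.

240.60 × 9.34 = 2247.204 → 2.25 × 10³ g (3 s.f., last digit at the 10^1 place).
74.7 × 54.5 = 4071.15 → 4.07 × 10³ g (3 s.f., last digit at the 10^1 place).
Sum: 6318.354 g; keep the coarser place, 10^1.
Result: 6.32 × 10³ g.

6.32 × 10³ g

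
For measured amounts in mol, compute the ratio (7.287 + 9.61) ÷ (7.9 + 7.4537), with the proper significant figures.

1.10

7.287 + 9.61 = 16.897, limited to 2 d.p. → 4 s.f.; 7.9 + 7.4537 = 15.3537, limited to 1 d.p. → 3 s.f.
Carrying full precision, 16.897 ÷ 15.3537 = 1.10051648788…; keep min(4, 3) = 3 s.f.
Rounded to 3 significant figures: 1.10.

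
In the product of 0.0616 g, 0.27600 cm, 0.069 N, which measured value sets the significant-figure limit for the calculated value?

0.069 N

0.0616 g → 3 s.f.; 0.27600 cm → 5 s.f.; 0.069 N → 2 s.f.
The fewest is 2 significant figures, from 0.069 N.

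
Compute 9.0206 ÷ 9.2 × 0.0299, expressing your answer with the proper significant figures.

9.0206 ÷ 9.2 × 0.0299 = 0.02931695
Multiplication/division keeps the fewest significant figures: 9.0206 → 5 s.f., 9.2 → 2 s.f., 0.0299 → 3 s.f.; limit is 2.
Rounded to 2 significant figures: 0.029.

0.029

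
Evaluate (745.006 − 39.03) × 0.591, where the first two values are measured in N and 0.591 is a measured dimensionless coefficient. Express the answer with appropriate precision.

745.006 N − 39.03 N = 705.976 N; the difference is limited to 2 decimal places (5 s.f.).
Carrying full precision, 705.976 × 0.591 = 417.231816 N; 0.591 has 3 s.f., so the result keeps min(5, 3) = 3 s.f.
Rounded to 3 significant figures: 417 N.

417 N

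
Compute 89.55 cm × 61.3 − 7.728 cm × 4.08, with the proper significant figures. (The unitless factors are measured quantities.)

89.55 × 61.3 = 5489.415 → 5.49 × 10³ cm (3 s.f., last digit at the 10^1 place).
7.728 × 4.08 = 31.53024 → 31.5 cm (3 s.f., last digit at the 10^-1 place).
Difference: 5457.88476 cm; keep the coarser place, 10^1.
Result: 5.46 × 10³ cm.

5.46 × 10³ cm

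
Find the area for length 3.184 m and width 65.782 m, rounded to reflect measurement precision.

area = 3.184 m × 65.782 m = 209.449888 m².
3.184 has 4 significant figures; 65.782 has 5.
Division/multiplication keeps the fewest: 4 significant figures.
Rounded: 209.4 m².

209.4 m²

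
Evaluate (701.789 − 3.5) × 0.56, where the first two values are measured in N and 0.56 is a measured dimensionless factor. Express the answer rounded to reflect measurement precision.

701.789 N − 3.5 N = 698.289 N; the difference is limited to 1 decimal place (4 s.f.).
Carrying full precision, 698.289 × 0.56 = 391.04184 N; 0.56 has 2 s.f., so the result keeps min(4, 2) = 2 s.f.
Rounded to 2 significant figures: 3.9 × 10^2 N.

3.9 × 10^2 N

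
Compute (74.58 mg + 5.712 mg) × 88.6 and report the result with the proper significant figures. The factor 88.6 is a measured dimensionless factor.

74.58 mg + 5.712 mg = 80.292 mg; the sum is limited to 2 decimal places (4 s.f.).
Carrying full precision, 80.292 × 88.6 = 7113.8712 mg; 88.6 has 3 s.f., so the result keeps min(4, 3) = 3 s.f.
Rounded to 3 significant figures: 7.11 × 10³ mg.

7.11 × 10³ mg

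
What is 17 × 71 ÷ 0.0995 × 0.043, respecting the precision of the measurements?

17 × 71 ÷ 0.0995 × 0.043 = 521.618090452…
Multiplication/division keeps the fewest significant figures: 17 → 2 s.f., 71 → 2 s.f., 0.0995 → 3 s.f., 0.043 → 2 s.f.; limit is 2.
Rounded to 2 significant figures: 5.2 × 10².

5.2 × 10²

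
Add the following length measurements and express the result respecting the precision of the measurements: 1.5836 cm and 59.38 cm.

1.5836 cm + 59.38 cm = 60.9636 cm.
Addition/subtraction keeps the fewest decimal places: 1.5836 → 4 decimal places, 59.38 → 2 decimal places; limit is 2.
Rounded to 2 decimal places: 60.96 cm.

60.96 cm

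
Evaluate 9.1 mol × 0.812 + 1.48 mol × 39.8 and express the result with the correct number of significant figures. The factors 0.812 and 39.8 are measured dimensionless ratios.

9.1 × 0.812 = 7.3892 → 7.4 mol (2 s.f., last digit at the 10^-1 place).
1.48 × 39.8 = 58.904 → 58.9 mol (3 s.f., last digit at the 10^-1 place).
Sum: 66.2932 mol; keep the coarser place, 10^-1.
Result: 66.3 mol.

66.3 mol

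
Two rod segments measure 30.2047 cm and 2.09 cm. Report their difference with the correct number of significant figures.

28.11 cm

30.2047 cm − 2.09 cm = 28.1147 cm.
Addition/subtraction keeps the fewest decimal places: 30.2047 → 4 decimal places, 2.09 → 2 decimal places; limit is 2.
Rounded to 2 decimal places: 28.11 cm.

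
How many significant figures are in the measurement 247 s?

247: every digit is nonzero and significant.

3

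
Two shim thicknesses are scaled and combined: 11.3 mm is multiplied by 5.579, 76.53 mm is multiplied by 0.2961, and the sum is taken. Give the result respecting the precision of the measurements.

11.3 × 5.579 = 63.0427 → 63.0 mm (3 s.f., last digit at the 10^-1 place).
76.53 × 0.2961 = 22.660533 → 22.66 mm (4 s.f., last digit at the 10^-2 place).
Sum: 85.703233 mm; keep the coarser place, 10^-1.
Result: 85.7 mm.

85.7 mm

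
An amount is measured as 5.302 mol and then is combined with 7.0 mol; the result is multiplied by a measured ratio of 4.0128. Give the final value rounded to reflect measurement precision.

5.302 mol + 7.0 mol = 12.302 mol; the sum is limited to 1 decimal place (3 s.f.).
Carrying full precision, 12.302 × 4.0128 = 49.3654656 mol; 4.0128 has 5 s.f., so the result keeps min(3, 5) = 3 s.f.
Rounded to 3 significant figures: 49.4 mol.

49.4 mol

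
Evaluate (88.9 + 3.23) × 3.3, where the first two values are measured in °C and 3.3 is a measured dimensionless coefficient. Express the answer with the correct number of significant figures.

3.0 × 10² °C

88.9 °C + 3.23 °C = 92.13 °C; the sum is limited to 1 decimal place (3 s.f.).
Carrying full precision, 92.13 × 3.3 = 304.029 °C; 3.3 has 2 s.f., so the result keeps min(3, 2) = 2 s.f.
Rounded to 2 significant figures: 3.0 × 10² °C.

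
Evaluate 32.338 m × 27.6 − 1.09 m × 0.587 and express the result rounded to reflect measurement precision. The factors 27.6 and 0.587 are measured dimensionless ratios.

32.338 × 27.6 = 892.5288 → 893 m (3 s.f., last digit at the 10^0 place).
1.09 × 0.587 = 0.63983 → 0.640 m (3 s.f., last digit at the 10^-3 place).
Difference: 891.88897 m; keep the coarser place, 10^0.
Result: 892 m.

892 m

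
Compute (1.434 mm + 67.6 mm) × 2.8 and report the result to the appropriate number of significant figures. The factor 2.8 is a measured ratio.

1.9 × 10^2 mm

1.434 mm + 67.6 mm = 69.034 mm; the sum is limited to 1 decimal place (3 s.f.).
Carrying full precision, 69.034 × 2.8 = 193.2952 mm; 2.8 has 2 s.f., so the result keeps min(3, 2) = 2 s.f.
Rounded to 2 significant figures: 1.9 × 10^2 mm.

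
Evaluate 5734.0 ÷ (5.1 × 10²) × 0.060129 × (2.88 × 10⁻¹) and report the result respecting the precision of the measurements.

0.19

5734.0 ÷ (5.1 × 10²) × 0.060129 × (2.88 × 10⁻¹) = 0.1946991168…
Multiplication/division keeps the fewest significant figures: 5734.0 → 5 s.f., 5.1 × 10² → 2 s.f., 0.060129 → 5 s.f., 2.88 × 10⁻¹ → 3 s.f.; limit is 2.
Rounded to 2 significant figures: 0.19.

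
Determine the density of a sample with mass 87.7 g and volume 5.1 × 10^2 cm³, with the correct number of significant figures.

0.17 g/cm³

density = 87.7 g ÷ 5.1 × 10^2 cm³ = 0.171960784314… g/cm³.
87.7 has 3 significant figures; 5.1 × 10^2 has 2.
Division/multiplication keeps the fewest: 2 significant figures.
Rounded: 0.17 g/cm³.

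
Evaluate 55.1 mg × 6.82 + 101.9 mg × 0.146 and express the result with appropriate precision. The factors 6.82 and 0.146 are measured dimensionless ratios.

55.1 × 6.82 = 375.782 → 3.76 × 10² mg (3 s.f., last digit at the 10^0 place).
101.9 × 0.146 = 14.8774 → 14.9 mg (3 s.f., last digit at the 10^-1 place).
Sum: 390.6594 mg; keep the coarser place, 10^0.
Result: 391 mg.

391 mg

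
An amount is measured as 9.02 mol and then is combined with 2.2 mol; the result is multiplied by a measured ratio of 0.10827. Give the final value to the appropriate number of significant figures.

9.02 mol + 2.2 mol = 11.22 mol; the sum is limited to 1 decimal place (3 s.f.).
Carrying full precision, 11.22 × 0.10827 = 1.2147894 mol; 0.10827 has 5 s.f., so the result keeps min(3, 5) = 3 s.f.
Rounded to 3 significant figures: 1.21 mol.

1.21 mol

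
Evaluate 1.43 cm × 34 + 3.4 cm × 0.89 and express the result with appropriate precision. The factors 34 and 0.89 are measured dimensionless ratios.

52 cm

1.43 × 34 = 48.62 → 49 cm (2 s.f., last digit at the 10^0 place).
3.4 × 0.89 = 3.026 → 3.0 cm (2 s.f., last digit at the 10^-1 place).
Sum: 51.646 cm; keep the coarser place, 10^0.
Result: 52 cm.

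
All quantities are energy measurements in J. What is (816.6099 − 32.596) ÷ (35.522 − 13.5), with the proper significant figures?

816.6099 − 32.596 = 784.0139, limited to 3 d.p. → 6 s.f.; 35.522 − 13.5 = 22.022, limited to 1 d.p. → 3 s.f.
Carrying full precision, 784.0139 ÷ 22.022 = 35.6013940605…; keep min(6, 3) = 3 s.f.
Rounded to 3 significant figures: 35.6.

35.6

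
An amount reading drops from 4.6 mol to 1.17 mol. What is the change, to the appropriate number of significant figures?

4.6 mol − 1.17 mol = 3.43 mol.
Addition/subtraction keeps the fewest decimal places: 4.6 → 1 decimal place, 1.17 → 2 decimal places; limit is 1.
Rounded to 1 decimal place: 3.4 mol.

3.4 mol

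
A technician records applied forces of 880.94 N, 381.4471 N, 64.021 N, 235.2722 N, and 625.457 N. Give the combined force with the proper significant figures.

880.94 N + 381.4471 N + 64.021 N + 235.2722 N + 625.457 N = 2187.1373 N.
Addition/subtraction keeps the fewest decimal places: 880.94 → 2 decimal places, 381.4471 → 4 decimal places, 64.021 → 3 decimal places, 235.2722 → 4 decimal places, 625.457 → 3 decimal places; limit is 2.
Rounded to 2 decimal places: 2187.14 N.

2187.14 N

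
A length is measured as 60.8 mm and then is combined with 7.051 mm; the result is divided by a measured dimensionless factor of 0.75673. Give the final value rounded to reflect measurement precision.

89.7 mm

60.8 mm + 7.051 mm = 67.851 mm; the sum is limited to 1 decimal place (3 s.f.).
Carrying full precision, 67.851 ÷ 0.75673 = 89.6634202424… mm; 0.75673 has 5 s.f., so the result keeps min(3, 5) = 3 s.f.
Rounded to 3 significant figures: 89.7 mm.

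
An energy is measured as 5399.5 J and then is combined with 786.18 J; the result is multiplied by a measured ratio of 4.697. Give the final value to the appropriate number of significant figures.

2.905 × 10^4 J

5399.5 J + 786.18 J = 6185.68 J; the sum is limited to 1 decimal place (5 s.f.).
Carrying full precision, 6185.68 × 4.697 = 29054.13896 J; 4.697 has 4 s.f., so the result keeps min(5, 4) = 4 s.f.
Rounded to 4 significant figures: 2.905 × 10^4 J.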